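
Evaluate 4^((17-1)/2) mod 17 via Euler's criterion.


p = 17 is prime and the exponent is (p-1)/2 = 8, so by Euler's criterion 4^8 = (4/17) = +1 or -1 mod 17.
Compute by square-and-multiply:
  8 = 8 (binary 1000)
  Repeated squaring mod 17: 4^1 = 4, 4^2 = 16, 4^4 = 1, 4^8 = 1
  4^8 = 1 mod 17
Result 1: 4 is a quadratic residue mod 17.
4^8 mod 17 = 1

1


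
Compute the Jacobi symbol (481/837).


Compute (481/837) via quadratic reciprocity:
  reciprocity: (481/837) -> +(837/481)
  reduce: (356/481)
  pull out 2: (2/481) = +1  (since 481 mod 8 = 1)
  pull out 2: (2/481) = +1  (since 481 mod 8 = 1)
  reciprocity: (89/481) -> +(481/89)
  reduce: (36/89)
  pull out 2: (2/89) = +1  (since 89 mod 8 = 1)
  pull out 2: (2/89) = +1  (since 89 mod 8 = 1)
  reciprocity: (9/89) -> +(89/9)
  reduce: (8/9)
  pull out 2: (2/9) = +1  (since 9 mod 8 = 1)
  pull out 2: (2/9) = +1  (since 9 mod 8 = 1)
  pull out 2: (2/9) = +1  (since 9 mod 8 = 1)
  (1/9) = 1
Product of signs = 1

1


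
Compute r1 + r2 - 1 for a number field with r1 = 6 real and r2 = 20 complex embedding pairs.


By Dirichlet's unit theorem:
rank = r1 + r2 - 1
= 6 + 20 - 1
= 25

25


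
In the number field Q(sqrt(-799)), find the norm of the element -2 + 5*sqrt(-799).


N(a + b*sqrt(d)) = a^2 - d*b^2
= (-2)^2 - (-799)*(5)^2
= 4 + 19975
= 19979

19979


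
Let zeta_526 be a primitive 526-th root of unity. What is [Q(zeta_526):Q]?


The degree equals Euler's totient phi(526).
526 = 2 * 263
phi(526) = 262

262


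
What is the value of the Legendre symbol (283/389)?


p = 389 is prime, so compute (283/389) with the reciprocity algorithm (Jacobi-symbol steps: pull out 2s via (2/n), flip via reciprocity, reduce):
  reciprocity: (283/389) -> +(389/283)
  reduce: (106/283)
  pull out 2: (2/283) = -1  (since 283 mod 8 = 3)
  reciprocity: (53/283) -> +(283/53)
  reduce: (18/53)
  pull out 2: (2/53) = -1  (since 53 mod 8 = 5)
  reciprocity: (9/53) -> +(53/9)
  reduce: (8/9)
  pull out 2: (2/9) = +1  (since 9 mod 8 = 1)
  pull out 2: (2/9) = +1  (since 9 mod 8 = 1)
  pull out 2: (2/9) = +1  (since 9 mod 8 = 1)
  (1/9) = 1
Product of signs = 1
(283/389) = 1

1


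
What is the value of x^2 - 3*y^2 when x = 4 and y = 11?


x^2 - d*y^2
= 4^2 - 3*11^2
= 16 - 363
= -347

-347


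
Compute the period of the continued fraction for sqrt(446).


Run the CF algorithm for sqrt(446).
a_0 = floor(sqrt(446)) = 21; set m_0=0, q_0=1.
Recurrence: m' = q*a - m,  q' = (d - m'^2)/q,  a' = floor((a_0 + m')/q').
  step 1: m=21, q=5, a=8
  step 2: m=19, q=17, a=2
  step 3: m=15, q=13, a=2
  step 4: m=11, q=25, a=1
  step 5: m=14, q=10, a=3
  step 6: m=16, q=19, a=1
  step 7: m=3, q=23, a=1
  step 8: m=20, q=2, a=20
  step 9: m=20, q=23, a=1
  step 10: m=3, q=19, a=1
  step 11: m=16, q=10, a=3
  step 12: m=14, q=25, a=1
  step 13: m=11, q=13, a=2
  step 14: m=15, q=17, a=2
  step 15: m=19, q=5, a=8
  step 16: m=21, q=1, a=42
a_16 = 2*a_0 = 42, so the period closes here.
sqrt(446) = [21; 8, 2, 2, 1, 3, 1, 1, 20, 1, 1, 3, 1, 2, 2, 8, 42]
Period length = 16

16


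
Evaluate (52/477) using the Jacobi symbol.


Compute (52/477) via quadratic reciprocity:
  pull out 2: (2/477) = -1  (since 477 mod 8 = 5)
  pull out 2: (2/477) = -1  (since 477 mod 8 = 5)
  reciprocity: (13/477) -> +(477/13)
  reduce: (9/13)
  reciprocity: (9/13) -> +(13/9)
  reduce: (4/9)
  pull out 2: (2/9) = +1  (since 9 mod 8 = 1)
  pull out 2: (2/9) = +1  (since 9 mod 8 = 1)
  (1/9) = 1
Product of signs = 1

1


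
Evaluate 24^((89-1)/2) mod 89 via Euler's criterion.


p = 89 is prime and the exponent is (p-1)/2 = 44, so by Euler's criterion 24^44 = (24/89) = +1 or -1 mod 89.
Compute by square-and-multiply:
  44 = 32 + 8 + 4 (binary 101100)
  Repeated squaring mod 89: 24^1 = 24, 24^2 = 42, 24^4 = 73, 24^8 = 78, 24^16 = 32, 24^32 = 45
  24^44 = 24^32 * 24^8 * 24^4 = 45 * 78 * 73 mod 89
    45 * 78 = 3510 = 39 mod 89
    39 * 73 = 2847 = 88 mod 89
  24^44 = 88 mod 89
Result 88 = p - 1 = -1 mod 89: 24 is a quadratic non-residue mod 89. As a residue in [0, p-1] the value is 88.
24^44 mod 89 = 88

88


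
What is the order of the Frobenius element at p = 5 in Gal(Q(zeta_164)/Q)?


The Frobenius at p in Gal(Q(zeta_n)/Q) = (Z/nZ)* is the class of p, so its order is ord_164(5), the smallest k >= 1 with 5^k = 1 mod 164.
n = 164 = 2^2 * 41, phi(164) = 80; the order divides phi(n).
Divisors of 80: 1, 2, 4, 5, 8, 10, 16, 20, 40, 80
Repeated squaring mod 164: 5^1 = 5, 5^2 = 25, 5^4 = 133, 5^8 = 141, 5^16 = 37, 5^32 = 57, 5^64 = 133
Test divisors in increasing order:
  k=1: 5^1 = 5 mod 164
  k=2: 5^2 = 25 mod 164
  k=4: 5^4 = 133 mod 164
  k=5: 5^5 = 133 * 5 = 9 mod 164
  k=8: 5^8 = 141 mod 164
  k=10: 5^10 = 141 * 25 = 81 mod 164
  k=16: 5^16 = 37 mod 164
  k=20: 5^20 = 37 * 133 = 1 mod 164  <- first divisor giving 1
Order = 20

20


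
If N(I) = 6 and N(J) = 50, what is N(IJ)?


N(IJ) = N(I) * N(J)
= 6 * 50
= 300

300


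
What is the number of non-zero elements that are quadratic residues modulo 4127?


For prime p, the number of non-zero quadratic residues is (p-1)/2.
= (4127-1)/2
= 2063

2063


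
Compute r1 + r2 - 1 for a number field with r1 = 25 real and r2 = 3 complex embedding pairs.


By Dirichlet's unit theorem:
rank = r1 + r2 - 1
= 25 + 3 - 1
= 27

27


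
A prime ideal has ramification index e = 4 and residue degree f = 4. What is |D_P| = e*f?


|D_P| = e * f
= 4 * 4
= 16

16


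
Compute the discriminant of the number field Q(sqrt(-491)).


For K = Q(sqrt(d)) with d squarefree: disc(K) = d if d = 1 mod 4, and disc(K) = 4d if d = 2 or 3 mod 4.
Here d = -491, and d mod 4 = 1.
d = 1 mod 4 (O_K = Z[(1+sqrt(d))/2]), so disc(K) = d = -491

-491


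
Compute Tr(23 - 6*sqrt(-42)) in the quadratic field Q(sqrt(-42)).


Tr(a + b*sqrt(d)) = (a + b*sqrt(d)) + (a - b*sqrt(d)) = 2a
= 2 * (23)
= 46

46


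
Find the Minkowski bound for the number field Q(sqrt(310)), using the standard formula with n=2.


d = 310, d mod 4 = 2, so disc(K) = 4d = 1240; |disc(K)| = 1240
Real quadratic field, so n = 2, s = r2 = 0, r1 = 2
M = (n!/n^n) * (4/pi)^s * sqrt(|disc(K)|) = (2!/2^2) * (4/pi)^0 * sqrt(1240)
= 0.5 * 1.000000 * 35.213634
= 17.6068

17.6068


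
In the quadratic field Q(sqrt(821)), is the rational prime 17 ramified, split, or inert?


K = Q(sqrt(821)). Since d mod 4 = 1, disc(K) = 821.
Check p | disc: 821 mod 17 = 5.
p does not divide disc. Compute Legendre symbol (d/p):
5^((17-1)/2) mod 17 = -1
(d/p) = -1, so p is inert: (p) stays prime with e=1, f=2, g=1.
Therefore p is inert.

inert


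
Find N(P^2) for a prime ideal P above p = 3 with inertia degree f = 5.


N(P^a) = p^(a*f)
= 3^(2*5)
= 3^10
= 59049

59049


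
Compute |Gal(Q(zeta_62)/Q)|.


|Gal(Q(zeta_62)/Q)| = phi(62)
= 30

30


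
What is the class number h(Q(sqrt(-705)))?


K = Q(sqrt(-705)). d mod 4 = 3, so D = disc(K) = 4d = -2820
h(K) equals the number of primitive reduced positive-definite forms (a, b, c) = a*x^2 + b*x*y + c*y^2 with b^2 - 4ac = D,
where reduced means |b| <= a <= c, with b >= 0 whenever |b| = a or a = c, and primitive means gcd(a, b, c) = 1.
Reduced forces 3a^2 <= |D| = 2820, so 1 <= a <= 30; b must have the parity of D, and c = (b^2 - D)/(4a) must be an integer >= a.
Enumerate a = 1..30, b in [-a, a]:
  a=1: (1, 0, 705)  [1]
  a=2: (2, 2, 353)  [1]
  a=3: (3, 0, 235)  [1]
  a=4: none
  a=5: (5, 0, 141)  [1]
  a=6: (6, 6, 119)  [1]
  a=7: (7, -6, 102), (7, 6, 102)  [2]
  a=8..9: none
  a=10: (10, 10, 73)  [1]
  a=11..12: none
  a=13: (13, -12, 57), (13, 12, 57)  [2]
  a=14: (14, -6, 51), (14, 6, 51)  [2]
  a=15: (15, 0, 47)  [1]
  a=16: none
  a=17: (17, -6, 42), (17, 6, 42)  [2]
  a=18: none
  a=19: (19, -12, 39), (19, 12, 39)  [2]
  a=20: none
  a=21: (21, -6, 34), (21, 6, 34)  [2]
  a=22: none
  a=23: (23, -20, 35), (23, 20, 35)  [2]
  a=24..25: none
  a=26: (26, -14, 29), (26, 14, 29)  [2]
  a=27..29: none
  a=30: (30, 30, 31)  [1]
Total reduced forms: 1 + 1 + 1 + 1 + 1 + 2 + 1 + 2 + 2 + 1 + 2 + 2 + 2 + 2 + 2 + 1 = 24
h = 24

24


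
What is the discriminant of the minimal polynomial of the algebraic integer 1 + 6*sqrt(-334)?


The element 1 + 6*sqrt(-334) has minimal polynomial:
x^2 - 2*x + 12025
Discriminant = (-2)^2 - 4*(12025)
= 4 - 48100
= -48096

-48096


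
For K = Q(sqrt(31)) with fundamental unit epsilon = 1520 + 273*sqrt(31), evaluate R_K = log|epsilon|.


epsilon = 1520 + 273*sqrt(31)
= 3039.9997
R = ln(3039.9997)
= 8.0196

8.0196


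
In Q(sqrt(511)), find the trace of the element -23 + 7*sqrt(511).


Tr(a + b*sqrt(d)) = (a + b*sqrt(d)) + (a - b*sqrt(d)) = 2a
= 2 * (-23)
= -46

-46


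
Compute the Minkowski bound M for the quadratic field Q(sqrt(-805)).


d = -805, d mod 4 = 3, so disc(K) = 4d = -3220; |disc(K)| = 3220
Imaginary quadratic field, so n = 2, s = r2 = 1, r1 = 0
M = (n!/n^n) * (4/pi)^s * sqrt(|disc(K)|) = (2!/2^2) * (4/pi)^1 * sqrt(3220)
= 0.5 * 1.273240 * 56.745044
= 36.1250

36.1250


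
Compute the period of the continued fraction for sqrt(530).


Run the CF algorithm for sqrt(530).
a_0 = floor(sqrt(530)) = 23; set m_0=0, q_0=1.
Recurrence: m' = q*a - m,  q' = (d - m'^2)/q,  a' = floor((a_0 + m')/q').
  step 1: m=23, q=1, a=46
a_1 = 2*a_0 = 46, so the period closes here.
sqrt(530) = [23; 46]
Period length = 1

1


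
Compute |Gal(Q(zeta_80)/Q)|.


|Gal(Q(zeta_80)/Q)| = phi(80)
= 32

32


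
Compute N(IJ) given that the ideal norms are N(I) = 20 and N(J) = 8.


N(IJ) = N(I) * N(J)
= 20 * 8
= 160

160


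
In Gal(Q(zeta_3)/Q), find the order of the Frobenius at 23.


The Frobenius at p in Gal(Q(zeta_n)/Q) = (Z/nZ)* is the class of p, so its order is ord_3(23), the smallest k >= 1 with 23^k = 1 mod 3.
n = 3 = 3, phi(3) = 2; the order divides phi(n).
Divisors of 2: 1, 2
Repeated squaring mod 3: 23^1 = 2, 23^2 = 1
Test divisors in increasing order:
  k=1: 23^1 = 2 mod 3
  k=2: 23^2 = 1 mod 3  <- first divisor giving 1
Order = 2

2


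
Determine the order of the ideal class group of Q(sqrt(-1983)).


K = Q(sqrt(-1983)). d mod 4 = 1, so D = disc(K) = d = -1983
h(K) equals the number of primitive reduced positive-definite forms (a, b, c) = a*x^2 + b*x*y + c*y^2 with b^2 - 4ac = D,
where reduced means |b| <= a <= c, with b >= 0 whenever |b| = a or a = c, and primitive means gcd(a, b, c) = 1.
Reduced forces 3a^2 <= |D| = 1983, so 1 <= a <= 25; b must have the parity of D, and c = (b^2 - D)/(4a) must be an integer >= a.
Enumerate a = 1..25, b in [-a, a]:
  a=1: (1, 1, 496)  [1]
  a=2: (2, -1, 248), (2, 1, 248)  [2]
  a=3: (3, 3, 166)  [1]
  a=4: (4, -1, 124), (4, 1, 124)  [2]
  a=5: none
  a=6: (6, -3, 83), (6, 3, 83)  [2]
  a=7: none
  a=8: (8, -1, 62), (8, 1, 62)  [2]
  a=9..11: none
  a=12: (12, -9, 43), (12, 9, 43)  [2]
  a=13..15: none
  a=16: (16, -1, 31), (16, 1, 31)  [2]
  a=17..22: none
  a=23: (23, -15, 24), (23, 15, 24)  [2]
  a=24..25: none
Total reduced forms: 1 + 2 + 1 + 2 + 2 + 2 + 2 + 2 + 2 = 16
h = 16

16


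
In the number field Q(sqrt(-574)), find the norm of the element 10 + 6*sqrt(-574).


N(a + b*sqrt(d)) = a^2 - d*b^2
= (10)^2 - (-574)*(6)^2
= 100 + 20664
= 20764

20764


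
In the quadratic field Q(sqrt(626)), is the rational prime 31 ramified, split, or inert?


K = Q(sqrt(626)). Since d mod 4 = 2, disc(K) = 2504.
Check p | disc: 2504 mod 31 = 24.
p does not divide disc. Compute Legendre symbol (d/p):
6^((31-1)/2) mod 31 = -1
(d/p) = -1, so p is inert: (p) stays prime with e=1, f=2, g=1.
Therefore p is inert.

inert


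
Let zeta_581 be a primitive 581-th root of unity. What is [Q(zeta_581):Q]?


The degree equals Euler's totient phi(581).
581 = 7 * 83
phi(581) = 492

492


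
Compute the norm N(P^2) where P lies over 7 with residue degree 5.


N(P^a) = p^(a*f)
= 7^(2*5)
= 7^10
= 282475249

282475249


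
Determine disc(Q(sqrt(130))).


For K = Q(sqrt(d)) with d squarefree: disc(K) = d if d = 1 mod 4, and disc(K) = 4d if d = 2 or 3 mod 4.
Here d = 130, and d mod 4 = 2.
d = 2 mod 4, not 1 (O_K = Z[sqrt(d)]), so disc(K) = 4d = 4 * (130) = 520

520


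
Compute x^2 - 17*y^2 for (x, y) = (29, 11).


x^2 - d*y^2
= 29^2 - 17*11^2
= 841 - 2057
= -1216

-1216


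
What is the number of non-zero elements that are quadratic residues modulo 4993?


For prime p, the number of non-zero quadratic residues is (p-1)/2.
= (4993-1)/2
= 2496

2496


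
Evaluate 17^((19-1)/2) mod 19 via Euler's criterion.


p = 19 is prime and the exponent is (p-1)/2 = 9, so by Euler's criterion 17^9 = (17/19) = +1 or -1 mod 19.
Compute by square-and-multiply:
  9 = 8 + 1 (binary 1001)
  Repeated squaring mod 19: 17^1 = 17, 17^2 = 4, 17^4 = 16, 17^8 = 9
  17^9 = 17^8 * 17^1 = 9 * 17 mod 19
    9 * 17 = 153 = 1 mod 19
  17^9 = 1 mod 19
Result 1: 17 is a quadratic residue mod 19.
17^9 mod 19 = 1

1


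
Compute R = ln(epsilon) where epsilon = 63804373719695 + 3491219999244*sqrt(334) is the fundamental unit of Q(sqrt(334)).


epsilon = 63804373719695 + 3491219999244*sqrt(334)
= 1.2761e+14
R = ln(1.2761e+14)
= 32.4800

32.4800


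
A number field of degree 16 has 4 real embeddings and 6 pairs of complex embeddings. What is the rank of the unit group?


By Dirichlet's unit theorem:
rank = r1 + r2 - 1
= 4 + 6 - 1
= 9

9


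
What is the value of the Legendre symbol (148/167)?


p = 167 is prime, so compute (148/167) with the reciprocity algorithm (Jacobi-symbol steps: pull out 2s via (2/n), flip via reciprocity, reduce):
  pull out 2: (2/167) = +1  (since 167 mod 8 = 7)
  pull out 2: (2/167) = +1  (since 167 mod 8 = 7)
  reciprocity: (37/167) -> +(167/37)
  reduce: (19/37)
  reciprocity: (19/37) -> +(37/19)
  reduce: (18/19)
  pull out 2: (2/19) = -1  (since 19 mod 8 = 3)
  reciprocity: (9/19) -> +(19/9)
  reduce: (1/9)
  (1/9) = 1
Product of signs = -1
(148/167) = -1

-1


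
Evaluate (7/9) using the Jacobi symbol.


Compute (7/9) via quadratic reciprocity:
  reciprocity: (7/9) -> +(9/7)
  reduce: (2/7)
  pull out 2: (2/7) = +1  (since 7 mod 8 = 7)
  (1/7) = 1
Product of signs = 1

1


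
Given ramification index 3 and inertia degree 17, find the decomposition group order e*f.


|D_P| = e * f
= 3 * 17
= 51

51


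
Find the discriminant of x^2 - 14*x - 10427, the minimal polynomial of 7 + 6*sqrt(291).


The element 7 + 6*sqrt(291) has minimal polynomial:
x^2 - 14*x - 10427
Discriminant = (-14)^2 - 4*(-10427)
= 196 + 41708
= 41904

41904


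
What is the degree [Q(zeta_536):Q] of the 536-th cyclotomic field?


The degree equals Euler's totient phi(536).
536 = 2^3 * 67
phi(536) = 264

264


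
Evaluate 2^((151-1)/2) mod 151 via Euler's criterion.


p = 151 is prime and the exponent is (p-1)/2 = 75, so by Euler's criterion 2^75 = (2/151) = +1 or -1 mod 151.
Compute by square-and-multiply:
  75 = 64 + 8 + 2 + 1 (binary 1001011)
  Repeated squaring mod 151: 2^1 = 2, 2^2 = 4, 2^4 = 16, 2^8 = 105, 2^16 = 2, 2^32 = 4, 2^64 = 16
  2^75 = 2^64 * 2^8 * 2^2 * 2^1 = 16 * 105 * 4 * 2 mod 151
    16 * 105 = 1680 = 19 mod 151
    19 * 4 = 76 = 76 mod 151
    76 * 2 = 152 = 1 mod 151
  2^75 = 1 mod 151
Result 1: 2 is a quadratic residue mod 151.
2^75 mod 151 = 1

1


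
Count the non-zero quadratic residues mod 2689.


For prime p, the number of non-zero quadratic residues is (p-1)/2.
= (2689-1)/2
= 1344

1344


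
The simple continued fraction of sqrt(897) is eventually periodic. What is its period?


Run the CF algorithm for sqrt(897).
a_0 = floor(sqrt(897)) = 29; set m_0=0, q_0=1.
Recurrence: m' = q*a - m,  q' = (d - m'^2)/q,  a' = floor((a_0 + m')/q').
  step 1: m=29, q=56, a=1
  step 2: m=27, q=3, a=18
  step 3: m=27, q=56, a=1
  step 4: m=29, q=1, a=58
a_4 = 2*a_0 = 58, so the period closes here.
sqrt(897) = [29; 1, 18, 1, 58]
Period length = 4

4


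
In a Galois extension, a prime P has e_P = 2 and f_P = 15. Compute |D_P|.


|D_P| = e * f
= 2 * 15
= 30

30


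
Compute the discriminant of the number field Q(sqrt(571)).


For K = Q(sqrt(d)) with d squarefree: disc(K) = d if d = 1 mod 4, and disc(K) = 4d if d = 2 or 3 mod 4.
Here d = 571, and d mod 4 = 3.
d = 3 mod 4, not 1 (O_K = Z[sqrt(d)]), so disc(K) = 4d = 4 * (571) = 2284

2284


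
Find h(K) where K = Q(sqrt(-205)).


K = Q(sqrt(-205)). d mod 4 = 3, so D = disc(K) = 4d = -820
h(K) equals the number of primitive reduced positive-definite forms (a, b, c) = a*x^2 + b*x*y + c*y^2 with b^2 - 4ac = D,
where reduced means |b| <= a <= c, with b >= 0 whenever |b| = a or a = c, and primitive means gcd(a, b, c) = 1.
Reduced forces 3a^2 <= |D| = 820, so 1 <= a <= 16; b must have the parity of D, and c = (b^2 - D)/(4a) must be an integer >= a.
Enumerate a = 1..16, b in [-a, a]:
  a=1: (1, 0, 205)  [1]
  a=2: (2, 2, 103)  [1]
  a=3..4: none
  a=5: (5, 0, 41)  [1]
  a=6..9: none
  a=10: (10, 10, 23)  [1]
  a=11: (11, -4, 19), (11, 4, 19)  [2]
  a=12: none
  a=13: (13, -8, 17), (13, 8, 17)  [2]
  a=14..16: none
Total reduced forms: 1 + 1 + 1 + 1 + 2 + 2 = 8
h = 8

8


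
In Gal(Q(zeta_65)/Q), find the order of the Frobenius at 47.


The Frobenius at p in Gal(Q(zeta_n)/Q) = (Z/nZ)* is the class of p, so its order is ord_65(47), the smallest k >= 1 with 47^k = 1 mod 65.
n = 65 = 5 * 13, phi(65) = 48; the order divides phi(n).
Divisors of 48: 1, 2, 3, 4, 6, 8, 12, 16, 24, 48
Repeated squaring mod 65: 47^1 = 47, 47^2 = 64, 47^4 = 1, 47^8 = 1, 47^16 = 1, 47^32 = 1
Test divisors in increasing order:
  k=1: 47^1 = 47 mod 65
  k=2: 47^2 = 64 mod 65
  k=3: 47^3 = 64 * 47 = 18 mod 65
  k=4: 47^4 = 1 mod 65  <- first divisor giving 1
Order = 4

4


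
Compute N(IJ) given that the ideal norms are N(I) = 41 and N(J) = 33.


N(IJ) = N(I) * N(J)
= 41 * 33
= 1353

1353


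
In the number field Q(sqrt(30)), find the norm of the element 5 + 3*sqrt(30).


N(a + b*sqrt(d)) = a^2 - d*b^2
= (5)^2 - (30)*(3)^2
= 25 - 270
= -245

-245


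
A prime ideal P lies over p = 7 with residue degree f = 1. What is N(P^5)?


N(P^a) = p^(a*f)
= 7^(5*1)
= 7^5
= 16807

16807


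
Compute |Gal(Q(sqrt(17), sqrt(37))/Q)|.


The 2 square roots of distinct primes are multiplicatively independent over Q,
so [K:Q] = 2^2 and Gal(K/Q) is isomorphic to (Z/2Z)^2.
|Gal| = 2^2 = 4

4


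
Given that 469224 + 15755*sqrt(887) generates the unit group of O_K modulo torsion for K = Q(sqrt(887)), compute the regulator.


epsilon = 469224 + 15755*sqrt(887)
= 938448.0000
R = ln(938448.0000)
= 13.7520

13.7520


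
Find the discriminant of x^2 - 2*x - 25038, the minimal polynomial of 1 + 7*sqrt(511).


The element 1 + 7*sqrt(511) has minimal polynomial:
x^2 - 2*x - 25038
Discriminant = (-2)^2 - 4*(-25038)
= 4 + 100152
= 100156

100156


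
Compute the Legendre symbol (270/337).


p = 337 is prime, so compute (270/337) with the reciprocity algorithm (Jacobi-symbol steps: pull out 2s via (2/n), flip via reciprocity, reduce):
  pull out 2: (2/337) = +1  (since 337 mod 8 = 1)
  reciprocity: (135/337) -> +(337/135)
  reduce: (67/135)
  reciprocity: (67/135) -> -(135/67)
  reduce: (1/67)
  (1/67) = 1
Product of signs = -1
(270/337) = -1

-1


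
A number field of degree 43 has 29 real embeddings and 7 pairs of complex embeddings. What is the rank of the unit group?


By Dirichlet's unit theorem:
rank = r1 + r2 - 1
= 29 + 7 - 1
= 35

35


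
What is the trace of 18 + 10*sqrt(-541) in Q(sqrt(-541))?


Tr(a + b*sqrt(d)) = (a + b*sqrt(d)) + (a - b*sqrt(d)) = 2a
= 2 * (18)
= 36

36


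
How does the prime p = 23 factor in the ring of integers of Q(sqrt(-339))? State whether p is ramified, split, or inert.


K = Q(sqrt(-339)). Since d mod 4 = 1, disc(K) = -339.
Check p | disc: -339 mod 23 = 6.
p does not divide disc. Compute Legendre symbol (d/p):
6^((23-1)/2) mod 23 = 1
(d/p) = 1, so p splits: (p) = P*P' with e=1, f=1, g=2.
Therefore p is split.

split


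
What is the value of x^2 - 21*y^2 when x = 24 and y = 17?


x^2 - d*y^2
= 24^2 - 21*17^2
= 576 - 6069
= -5493

-5493


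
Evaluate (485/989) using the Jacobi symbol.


Compute (485/989) via quadratic reciprocity:
  reciprocity: (485/989) -> +(989/485)
  reduce: (19/485)
  reciprocity: (19/485) -> +(485/19)
  reduce: (10/19)
  pull out 2: (2/19) = -1  (since 19 mod 8 = 3)
  reciprocity: (5/19) -> +(19/5)
  reduce: (4/5)
  pull out 2: (2/5) = -1  (since 5 mod 8 = 5)
  pull out 2: (2/5) = -1  (since 5 mod 8 = 5)
  (1/5) = 1
Product of signs = -1

-1


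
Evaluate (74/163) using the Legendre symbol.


p = 163 is prime, so compute (74/163) with the reciprocity algorithm (Jacobi-symbol steps: pull out 2s via (2/n), flip via reciprocity, reduce):
  pull out 2: (2/163) = -1  (since 163 mod 8 = 3)
  reciprocity: (37/163) -> +(163/37)
  reduce: (15/37)
  reciprocity: (15/37) -> +(37/15)
  reduce: (7/15)
  reciprocity: (7/15) -> -(15/7)
  reduce: (1/7)
  (1/7) = 1
Product of signs = 1
(74/163) = 1

1


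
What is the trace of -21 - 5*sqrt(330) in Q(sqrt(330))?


Tr(a + b*sqrt(d)) = (a + b*sqrt(d)) + (a - b*sqrt(d)) = 2a
= 2 * (-21)
= -42

-42


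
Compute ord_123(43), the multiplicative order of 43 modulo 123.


We want ord_123(43), the smallest k >= 1 with 43^k = 1 mod 123.
n = 123 = 3 * 41, phi(123) = 80; the order divides phi(n).
Divisors of 80: 1, 2, 4, 5, 8, 10, 16, 20, 40, 80
Repeated squaring mod 123: 43^1 = 43, 43^2 = 4, 43^4 = 16, 43^8 = 10, 43^16 = 100, 43^32 = 37, 43^64 = 16
Test divisors in increasing order:
  k=1: 43^1 = 43 mod 123
  k=2: 43^2 = 4 mod 123
  k=4: 43^4 = 16 mod 123
  k=5: 43^5 = 16 * 43 = 73 mod 123
  k=8: 43^8 = 10 mod 123
  k=10: 43^10 = 10 * 4 = 40 mod 123
  k=16: 43^16 = 100 mod 123
  k=20: 43^20 = 100 * 16 = 1 mod 123  <- first divisor giving 1
Order = 20

20


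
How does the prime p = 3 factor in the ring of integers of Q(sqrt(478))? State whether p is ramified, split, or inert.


K = Q(sqrt(478)). Since d mod 4 = 2, disc(K) = 1912.
Check p | disc: 1912 mod 3 = 1.
p does not divide disc. Compute Legendre symbol (d/p):
1^((3-1)/2) mod 3 = 1
(d/p) = 1, so p splits: (p) = P*P' with e=1, f=1, g=2.
Therefore p is split.

split


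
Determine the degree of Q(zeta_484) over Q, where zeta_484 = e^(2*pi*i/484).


The degree equals Euler's totient phi(484).
484 = 2^2 * 11^2
phi(484) = 220

220


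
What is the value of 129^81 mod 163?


p = 163 is prime and the exponent is (p-1)/2 = 81, so by Euler's criterion 129^81 = (129/163) = +1 or -1 mod 163.
Compute by square-and-multiply:
  81 = 64 + 16 + 1 (binary 1010001)
  Repeated squaring mod 163: 129^1 = 129, 129^2 = 15, 129^4 = 62, 129^8 = 95, 129^16 = 60, 129^32 = 14, 129^64 = 33
  129^81 = 129^64 * 129^16 * 129^1 = 33 * 60 * 129 mod 163
    33 * 60 = 1980 = 24 mod 163
    24 * 129 = 3096 = 162 mod 163
  129^81 = 162 mod 163
Result 162 = p - 1 = -1 mod 163: 129 is a quadratic non-residue mod 163. As a residue in [0, p-1] the value is 162.
129^81 mod 163 = 162

162


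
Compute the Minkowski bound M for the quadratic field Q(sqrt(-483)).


d = -483, d mod 4 = 1, so disc(K) = d = -483; |disc(K)| = 483
Imaginary quadratic field, so n = 2, s = r2 = 1, r1 = 0
M = (n!/n^n) * (4/pi)^s * sqrt(|disc(K)|) = (2!/2^2) * (4/pi)^1 * sqrt(483)
= 0.5 * 1.273240 * 21.977261
= 13.9912

13.9912


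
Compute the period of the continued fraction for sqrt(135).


Run the CF algorithm for sqrt(135).
a_0 = floor(sqrt(135)) = 11; set m_0=0, q_0=1.
Recurrence: m' = q*a - m,  q' = (d - m'^2)/q,  a' = floor((a_0 + m')/q').
  step 1: m=11, q=14, a=1
  step 2: m=3, q=9, a=1
  step 3: m=6, q=11, a=1
  step 4: m=5, q=10, a=1
  step 5: m=5, q=11, a=1
  step 6: m=6, q=9, a=1
  step 7: m=3, q=14, a=1
  step 8: m=11, q=1, a=22
a_8 = 2*a_0 = 22, so the period closes here.
sqrt(135) = [11; 1, 1, 1, 1, 1, 1, 1, 22]
Period length = 8

8


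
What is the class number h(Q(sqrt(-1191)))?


K = Q(sqrt(-1191)). d mod 4 = 1, so D = disc(K) = d = -1191
h(K) equals the number of primitive reduced positive-definite forms (a, b, c) = a*x^2 + b*x*y + c*y^2 with b^2 - 4ac = D,
where reduced means |b| <= a <= c, with b >= 0 whenever |b| = a or a = c, and primitive means gcd(a, b, c) = 1.
Reduced forces 3a^2 <= |D| = 1191, so 1 <= a <= 19; b must have the parity of D, and c = (b^2 - D)/(4a) must be an integer >= a.
Enumerate a = 1..19, b in [-a, a]:
  a=1: (1, 1, 298)  [1]
  a=2: (2, -1, 149), (2, 1, 149)  [2]
  a=3: (3, 3, 100)  [1]
  a=4: (4, -3, 75), (4, 3, 75)  [2]
  a=5: (5, -3, 60), (5, 3, 60)  [2]
  a=6: (6, -3, 50), (6, 3, 50)  [2]
  a=7: none
  a=8: (8, -5, 38), (8, 5, 38)  [2]
  a=9: none
  a=10: (10, -7, 31), (10, -3, 30), (10, 3, 30), (10, 7, 31)  [4]
  a=11: none
  a=12: (12, -3, 25), (12, 3, 25)  [2]
  a=13..14: none
  a=15: (15, -3, 20), (15, 3, 20)  [2]
  a=16: (16, -5, 19), (16, 5, 19)  [2]
  a=17: (17, -13, 20), (17, 13, 20)  [2]
  a=18..19: none
Total reduced forms: 1 + 2 + 1 + 2 + 2 + 2 + 2 + 4 + 2 + 2 + 2 + 2 = 24
h = 24

24


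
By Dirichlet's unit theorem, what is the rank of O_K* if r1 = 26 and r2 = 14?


By Dirichlet's unit theorem:
rank = r1 + r2 - 1
= 26 + 14 - 1
= 39

39


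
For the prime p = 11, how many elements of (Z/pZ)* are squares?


For prime p, the number of non-zero quadratic residues is (p-1)/2.
= (11-1)/2
= 5

5


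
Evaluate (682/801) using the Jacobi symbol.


Compute (682/801) via quadratic reciprocity:
  pull out 2: (2/801) = +1  (since 801 mod 8 = 1)
  reciprocity: (341/801) -> +(801/341)
  reduce: (119/341)
  reciprocity: (119/341) -> +(341/119)
  reduce: (103/119)
  reciprocity: (103/119) -> -(119/103)
  reduce: (16/103)
  pull out 2: (2/103) = +1  (since 103 mod 8 = 7)
  pull out 2: (2/103) = +1  (since 103 mod 8 = 7)
  pull out 2: (2/103) = +1  (since 103 mod 8 = 7)
  pull out 2: (2/103) = +1  (since 103 mod 8 = 7)
  (1/103) = 1
Product of signs = -1

-1


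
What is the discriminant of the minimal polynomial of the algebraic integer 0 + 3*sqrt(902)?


The element 0 + 3*sqrt(902) has minimal polynomial:
x^2 + 0*x - 8118
Discriminant = (0)^2 - 4*(-8118)
= 0 + 32472
= 32472

32472


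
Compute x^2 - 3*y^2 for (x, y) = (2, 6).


x^2 - d*y^2
= 2^2 - 3*6^2
= 4 - 108
= -104

-104


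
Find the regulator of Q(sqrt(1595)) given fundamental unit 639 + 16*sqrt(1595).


epsilon = 639 + 16*sqrt(1595)
= 1277.9992
R = ln(1277.9992)
= 7.1531

7.1531


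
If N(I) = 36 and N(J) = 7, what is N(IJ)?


N(IJ) = N(I) * N(J)
= 36 * 7
= 252

252


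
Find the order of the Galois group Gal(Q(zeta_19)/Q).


|Gal(Q(zeta_19)/Q)| = phi(19)
= 18

18


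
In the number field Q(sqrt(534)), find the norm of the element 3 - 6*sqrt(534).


N(a + b*sqrt(d)) = a^2 - d*b^2
= (3)^2 - (534)*(-6)^2
= 9 - 19224
= -19215

-19215


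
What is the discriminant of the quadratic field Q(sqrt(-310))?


For K = Q(sqrt(d)) with d squarefree: disc(K) = d if d = 1 mod 4, and disc(K) = 4d if d = 2 or 3 mod 4.
Here d = -310, and d mod 4 = 2.
d = 2 mod 4, not 1 (O_K = Z[sqrt(d)]), so disc(K) = 4d = 4 * (-310) = -1240

-1240


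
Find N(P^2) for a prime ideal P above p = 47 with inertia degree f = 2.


N(P^a) = p^(a*f)
= 47^(2*2)
= 47^4
= 4879681

4879681


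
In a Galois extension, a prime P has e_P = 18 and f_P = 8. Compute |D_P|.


|D_P| = e * f
= 18 * 8
= 144

144


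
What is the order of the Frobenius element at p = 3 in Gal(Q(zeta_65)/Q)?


The Frobenius at p in Gal(Q(zeta_n)/Q) = (Z/nZ)* is the class of p, so its order is ord_65(3), the smallest k >= 1 with 3^k = 1 mod 65.
n = 65 = 5 * 13, phi(65) = 48; the order divides phi(n).
Divisors of 48: 1, 2, 3, 4, 6, 8, 12, 16, 24, 48
Repeated squaring mod 65: 3^1 = 3, 3^2 = 9, 3^4 = 16, 3^8 = 61, 3^16 = 16, 3^32 = 61
Test divisors in increasing order:
  k=1: 3^1 = 3 mod 65
  k=2: 3^2 = 9 mod 65
  k=3: 3^3 = 9 * 3 = 27 mod 65
  k=4: 3^4 = 16 mod 65
  k=6: 3^6 = 16 * 9 = 14 mod 65
  k=8: 3^8 = 61 mod 65
  k=12: 3^12 = 61 * 16 = 1 mod 65  <- first divisor giving 1
Order = 12

12


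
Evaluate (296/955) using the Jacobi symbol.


Compute (296/955) via quadratic reciprocity:
  pull out 2: (2/955) = -1  (since 955 mod 8 = 3)
  pull out 2: (2/955) = -1  (since 955 mod 8 = 3)
  pull out 2: (2/955) = -1  (since 955 mod 8 = 3)
  reciprocity: (37/955) -> +(955/37)
  reduce: (30/37)
  pull out 2: (2/37) = -1  (since 37 mod 8 = 5)
  reciprocity: (15/37) -> +(37/15)
  reduce: (7/15)
  reciprocity: (7/15) -> -(15/7)
  reduce: (1/7)
  (1/7) = 1
Product of signs = -1

-1


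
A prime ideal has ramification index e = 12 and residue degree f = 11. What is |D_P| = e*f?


|D_P| = e * f
= 12 * 11
= 132

132


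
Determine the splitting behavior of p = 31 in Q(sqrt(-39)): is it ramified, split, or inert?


K = Q(sqrt(-39)). Since d mod 4 = 1, disc(K) = -39.
Check p | disc: -39 mod 31 = 23.
p does not divide disc. Compute Legendre symbol (d/p):
23^((31-1)/2) mod 31 = -1
(d/p) = -1, so p is inert: (p) stays prime with e=1, f=2, g=1.
Therefore p is inert.

inert


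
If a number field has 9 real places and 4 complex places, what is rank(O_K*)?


By Dirichlet's unit theorem:
rank = r1 + r2 - 1
= 9 + 4 - 1
= 12

12


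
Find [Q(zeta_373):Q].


The degree equals Euler's totient phi(373).
373 = 373
phi(373) = 372

372


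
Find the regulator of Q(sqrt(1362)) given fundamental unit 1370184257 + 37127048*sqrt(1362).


epsilon = 1370184257 + 37127048*sqrt(1362)
= 2.7404e+09
R = ln(2.7404e+09)
= 21.7314

21.7314


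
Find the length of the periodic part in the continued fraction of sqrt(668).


Run the CF algorithm for sqrt(668).
a_0 = floor(sqrt(668)) = 25; set m_0=0, q_0=1.
Recurrence: m' = q*a - m,  q' = (d - m'^2)/q,  a' = floor((a_0 + m')/q').
  step 1: m=25, q=43, a=1
  step 2: m=18, q=8, a=5
  step 3: m=22, q=23, a=2
  step 4: m=24, q=4, a=12
  step 5: m=24, q=23, a=2
  step 6: m=22, q=8, a=5
  step 7: m=18, q=43, a=1
  step 8: m=25, q=1, a=50
a_8 = 2*a_0 = 50, so the period closes here.
sqrt(668) = [25; 1, 5, 2, 12, 2, 5, 1, 50]
Period length = 8

8


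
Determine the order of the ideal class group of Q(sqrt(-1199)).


K = Q(sqrt(-1199)). d mod 4 = 1, so D = disc(K) = d = -1199
h(K) equals the number of primitive reduced positive-definite forms (a, b, c) = a*x^2 + b*x*y + c*y^2 with b^2 - 4ac = D,
where reduced means |b| <= a <= c, with b >= 0 whenever |b| = a or a = c, and primitive means gcd(a, b, c) = 1.
Reduced forces 3a^2 <= |D| = 1199, so 1 <= a <= 19; b must have the parity of D, and c = (b^2 - D)/(4a) must be an integer >= a.
Enumerate a = 1..19, b in [-a, a]:
  a=1: (1, 1, 300)  [1]
  a=2: (2, -1, 150), (2, 1, 150)  [2]
  a=3: (3, -1, 100), (3, 1, 100)  [2]
  a=4: (4, -1, 75), (4, 1, 75)  [2]
  a=5: (5, -1, 60), (5, 1, 60)  [2]
  a=6: (6, -5, 51), (6, -1, 50), (6, 1, 50), (6, 5, 51)  [4]
  a=7: none
  a=8: (8, -7, 39), (8, 7, 39)  [2]
  a=9: (9, -5, 34), (9, 5, 34)  [2]
  a=10: (10, -9, 32), (10, -1, 30), (10, 1, 30), (10, 9, 32)  [4]
  a=11: (11, 11, 30)  [1]
  a=12: (12, -7, 26), (12, -1, 25), (12, 1, 25), (12, 7, 26)  [4]
  a=13: (13, -7, 24), (13, 7, 24)  [2]
  a=14: none
  a=15: (15, -11, 22), (15, -1, 20), (15, 1, 20), (15, 11, 22)  [4]
  a=16: (16, -9, 20), (16, 9, 20)  [2]
  a=17: (17, -5, 18), (17, 5, 18)  [2]
  a=18: (18, -13, 19), (18, 13, 19)  [2]
  a=19: none
Total reduced forms: 1 + 2 + 2 + 2 + 2 + 4 + 2 + 2 + 4 + 1 + 4 + 2 + 4 + 2 + 2 + 2 = 38
h = 38

38


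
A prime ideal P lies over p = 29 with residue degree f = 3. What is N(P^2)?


N(P^a) = p^(a*f)
= 29^(2*3)
= 29^6
= 594823321

594823321


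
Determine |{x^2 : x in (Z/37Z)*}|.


For prime p, the number of non-zero quadratic residues is (p-1)/2.
= (37-1)/2
= 18

18


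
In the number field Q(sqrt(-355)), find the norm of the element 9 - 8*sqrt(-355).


N(a + b*sqrt(d)) = a^2 - d*b^2
= (9)^2 - (-355)*(-8)^2
= 81 + 22720
= 22801

22801


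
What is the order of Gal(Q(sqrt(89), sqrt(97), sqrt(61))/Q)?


The 3 square roots of distinct primes are multiplicatively independent over Q,
so [K:Q] = 2^3 and Gal(K/Q) is isomorphic to (Z/2Z)^3.
|Gal| = 2^3 = 8

8


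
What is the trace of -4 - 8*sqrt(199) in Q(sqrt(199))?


Tr(a + b*sqrt(d)) = (a + b*sqrt(d)) + (a - b*sqrt(d)) = 2a
= 2 * (-4)
= -8

-8


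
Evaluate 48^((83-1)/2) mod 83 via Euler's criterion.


p = 83 is prime and the exponent is (p-1)/2 = 41, so by Euler's criterion 48^41 = (48/83) = +1 or -1 mod 83.
Compute by square-and-multiply:
  41 = 32 + 8 + 1 (binary 101001)
  Repeated squaring mod 83: 48^1 = 48, 48^2 = 63, 48^4 = 68, 48^8 = 59, 48^16 = 78, 48^32 = 25
  48^41 = 48^32 * 48^8 * 48^1 = 25 * 59 * 48 mod 83
    25 * 59 = 1475 = 64 mod 83
    64 * 48 = 3072 = 1 mod 83
  48^41 = 1 mod 83
Result 1: 48 is a quadratic residue mod 83.
48^41 mod 83 = 1

1


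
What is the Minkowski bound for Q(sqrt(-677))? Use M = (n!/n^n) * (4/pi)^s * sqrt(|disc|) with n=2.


d = -677, d mod 4 = 3, so disc(K) = 4d = -2708; |disc(K)| = 2708
Imaginary quadratic field, so n = 2, s = r2 = 1, r1 = 0
M = (n!/n^n) * (4/pi)^s * sqrt(|disc(K)|) = (2!/2^2) * (4/pi)^1 * sqrt(2708)
= 0.5 * 1.273240 * 52.038447
= 33.1287

33.1287


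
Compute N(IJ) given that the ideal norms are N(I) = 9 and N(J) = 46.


N(IJ) = N(I) * N(J)
= 9 * 46
= 414

414


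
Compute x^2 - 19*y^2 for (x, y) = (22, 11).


x^2 - d*y^2
= 22^2 - 19*11^2
= 484 - 2299
= -1815

-1815


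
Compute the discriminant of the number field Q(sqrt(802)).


For K = Q(sqrt(d)) with d squarefree: disc(K) = d if d = 1 mod 4, and disc(K) = 4d if d = 2 or 3 mod 4.
Here d = 802, and d mod 4 = 2.
d = 2 mod 4, not 1 (O_K = Z[sqrt(d)]), so disc(K) = 4d = 4 * (802) = 3208

3208


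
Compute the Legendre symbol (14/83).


p = 83 is prime, so compute (14/83) with the reciprocity algorithm (Jacobi-symbol steps: pull out 2s via (2/n), flip via reciprocity, reduce):
  pull out 2: (2/83) = -1  (since 83 mod 8 = 3)
  reciprocity: (7/83) -> -(83/7)
  reduce: (6/7)
  pull out 2: (2/7) = +1  (since 7 mod 8 = 7)
  reciprocity: (3/7) -> -(7/3)
  reduce: (1/3)
  (1/3) = 1
Product of signs = -1
(14/83) = -1

-1


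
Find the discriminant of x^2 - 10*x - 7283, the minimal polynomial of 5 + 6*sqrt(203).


The element 5 + 6*sqrt(203) has minimal polynomial:
x^2 - 10*x - 7283
Discriminant = (-10)^2 - 4*(-7283)
= 100 + 29132
= 29232

29232


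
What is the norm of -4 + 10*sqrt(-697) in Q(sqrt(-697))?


N(a + b*sqrt(d)) = a^2 - d*b^2
= (-4)^2 - (-697)*(10)^2
= 16 + 69700
= 69716

69716


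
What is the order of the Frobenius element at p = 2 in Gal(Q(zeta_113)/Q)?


The Frobenius at p in Gal(Q(zeta_n)/Q) = (Z/nZ)* is the class of p, so its order is ord_113(2), the smallest k >= 1 with 2^k = 1 mod 113.
n = 113 = 113, phi(113) = 112; the order divides phi(n).
Divisors of 112: 1, 2, 4, 7, 8, 14, 16, 28, 56, 112
Repeated squaring mod 113: 2^1 = 2, 2^2 = 4, 2^4 = 16, 2^8 = 30, 2^16 = 109, 2^32 = 16, 2^64 = 30
Test divisors in increasing order:
  k=1: 2^1 = 2 mod 113
  k=2: 2^2 = 4 mod 113
  k=4: 2^4 = 16 mod 113
  k=7: 2^7 = 16 * 4 * 2 = 15 mod 113
  k=8: 2^8 = 30 mod 113
  k=14: 2^14 = 30 * 16 * 4 = 112 mod 113
  k=16: 2^16 = 109 mod 113
  k=28: 2^28 = 109 * 30 * 16 = 1 mod 113  <- first divisor giving 1
Order = 28

28


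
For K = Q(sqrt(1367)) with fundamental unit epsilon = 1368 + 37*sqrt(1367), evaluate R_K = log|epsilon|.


epsilon = 1368 + 37*sqrt(1367)
= 2735.9996
R = ln(2735.9996)
= 7.9143

7.9143


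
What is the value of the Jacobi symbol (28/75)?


Compute (28/75) via quadratic reciprocity:
  pull out 2: (2/75) = -1  (since 75 mod 8 = 3)
  pull out 2: (2/75) = -1  (since 75 mod 8 = 3)
  reciprocity: (7/75) -> -(75/7)
  reduce: (5/7)
  reciprocity: (5/7) -> +(7/5)
  reduce: (2/5)
  pull out 2: (2/5) = -1  (since 5 mod 8 = 5)
  (1/5) = 1
Product of signs = 1

1


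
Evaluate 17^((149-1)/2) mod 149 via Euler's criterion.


p = 149 is prime and the exponent is (p-1)/2 = 74, so by Euler's criterion 17^74 = (17/149) = +1 or -1 mod 149.
Compute by square-and-multiply:
  74 = 64 + 8 + 2 (binary 1001010)
  Repeated squaring mod 149: 17^1 = 17, 17^2 = 140, 17^4 = 81, 17^8 = 5, 17^16 = 25, 17^32 = 29, 17^64 = 96
  17^74 = 17^64 * 17^8 * 17^2 = 96 * 5 * 140 mod 149
    96 * 5 = 480 = 33 mod 149
    33 * 140 = 4620 = 1 mod 149
  17^74 = 1 mod 149
Result 1: 17 is a quadratic residue mod 149.
17^74 mod 149 = 1

1


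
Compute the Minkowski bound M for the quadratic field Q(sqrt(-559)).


d = -559, d mod 4 = 1, so disc(K) = d = -559; |disc(K)| = 559
Imaginary quadratic field, so n = 2, s = r2 = 1, r1 = 0
M = (n!/n^n) * (4/pi)^s * sqrt(|disc(K)|) = (2!/2^2) * (4/pi)^1 * sqrt(559)
= 0.5 * 1.273240 * 23.643181
= 15.0517

15.0517


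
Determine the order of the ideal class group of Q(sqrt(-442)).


K = Q(sqrt(-442)). d mod 4 = 2, so D = disc(K) = 4d = -1768
h(K) equals the number of primitive reduced positive-definite forms (a, b, c) = a*x^2 + b*x*y + c*y^2 with b^2 - 4ac = D,
where reduced means |b| <= a <= c, with b >= 0 whenever |b| = a or a = c, and primitive means gcd(a, b, c) = 1.
Reduced forces 3a^2 <= |D| = 1768, so 1 <= a <= 24; b must have the parity of D, and c = (b^2 - D)/(4a) must be an integer >= a.
Enumerate a = 1..24, b in [-a, a]:
  a=1: (1, 0, 442)  [1]
  a=2: (2, 0, 221)  [1]
  a=3..10: none
  a=11: (11, -6, 41), (11, 6, 41)  [2]
  a=12: none
  a=13: (13, 0, 34)  [1]
  a=14..16: none
  a=17: (17, 0, 26)  [1]
  a=18..21: none
  a=22: (22, -16, 23), (22, 16, 23)  [2]
  a=23..24: none
Total reduced forms: 1 + 1 + 2 + 1 + 1 + 2 = 8
h = 8

8


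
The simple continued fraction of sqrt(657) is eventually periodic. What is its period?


Run the CF algorithm for sqrt(657).
a_0 = floor(sqrt(657)) = 25; set m_0=0, q_0=1.
Recurrence: m' = q*a - m,  q' = (d - m'^2)/q,  a' = floor((a_0 + m')/q').
  step 1: m=25, q=32, a=1
  step 2: m=7, q=19, a=1
  step 3: m=12, q=27, a=1
  step 4: m=15, q=16, a=2
  step 5: m=17, q=23, a=1
  step 6: m=6, q=27, a=1
  step 7: m=21, q=8, a=5
  step 8: m=19, q=37, a=1
  step 9: m=18, q=9, a=4
  step 10: m=18, q=37, a=1
  step 11: m=19, q=8, a=5
  step 12: m=21, q=27, a=1
  step 13: m=6, q=23, a=1
  step 14: m=17, q=16, a=2
  step 15: m=15, q=27, a=1
  step 16: m=12, q=19, a=1
  step 17: m=7, q=32, a=1
  step 18: m=25, q=1, a=50
a_18 = 2*a_0 = 50, so the period closes here.
sqrt(657) = [25; 1, 1, 1, 2, 1, 1, 5, 1, 4, 1, 5, 1, 1, 2, 1, 1, 1, 50]
Period length = 18

18


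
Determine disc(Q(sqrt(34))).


For K = Q(sqrt(d)) with d squarefree: disc(K) = d if d = 1 mod 4, and disc(K) = 4d if d = 2 or 3 mod 4.
Here d = 34, and d mod 4 = 2.
d = 2 mod 4, not 1 (O_K = Z[sqrt(d)]), so disc(K) = 4d = 4 * (34) = 136

136


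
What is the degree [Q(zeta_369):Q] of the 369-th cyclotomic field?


The degree equals Euler's totient phi(369).
369 = 3^2 * 41
phi(369) = 240

240


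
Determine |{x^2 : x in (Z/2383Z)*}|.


For prime p, the number of non-zero quadratic residues is (p-1)/2.
= (2383-1)/2
= 1191

1191


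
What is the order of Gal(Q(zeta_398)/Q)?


|Gal(Q(zeta_398)/Q)| = phi(398)
= 198

198


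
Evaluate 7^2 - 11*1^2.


x^2 - d*y^2
= 7^2 - 11*1^2
= 49 - 11
= 38

38


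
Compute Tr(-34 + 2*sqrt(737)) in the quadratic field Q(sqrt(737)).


Tr(a + b*sqrt(d)) = (a + b*sqrt(d)) + (a - b*sqrt(d)) = 2a
= 2 * (-34)
= -68

-68


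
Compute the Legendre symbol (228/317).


p = 317 is prime, so compute (228/317) with the reciprocity algorithm (Jacobi-symbol steps: pull out 2s via (2/n), flip via reciprocity, reduce):
  pull out 2: (2/317) = -1  (since 317 mod 8 = 5)
  pull out 2: (2/317) = -1  (since 317 mod 8 = 5)
  reciprocity: (57/317) -> +(317/57)
  reduce: (32/57)
  pull out 2: (2/57) = +1  (since 57 mod 8 = 1)
  pull out 2: (2/57) = +1  (since 57 mod 8 = 1)
  pull out 2: (2/57) = +1  (since 57 mod 8 = 1)
  pull out 2: (2/57) = +1  (since 57 mod 8 = 1)
  pull out 2: (2/57) = +1  (since 57 mod 8 = 1)
  (1/57) = 1
Product of signs = 1
(228/317) = 1

1


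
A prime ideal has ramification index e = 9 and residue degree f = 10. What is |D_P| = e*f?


|D_P| = e * f
= 9 * 10
= 90

90


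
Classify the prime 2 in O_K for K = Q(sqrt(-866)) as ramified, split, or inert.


K = Q(sqrt(-866)). Since d mod 4 = 2, disc(K) = -3464.
Check p | disc: -3464 mod 2 = 0.
p divides disc, so p ramifies: (p) = P^2 with e=2, f=1, g=1.
Therefore p is ramified.

ramified
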